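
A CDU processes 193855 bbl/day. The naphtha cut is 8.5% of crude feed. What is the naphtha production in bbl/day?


Crude throughput = 193855 bbl/day
Fraction yield = 8.5%
yield = throughput * fraction / 100
yield = 193855 * 8.5 / 100 = 16477.675

16477.675 bbl/day


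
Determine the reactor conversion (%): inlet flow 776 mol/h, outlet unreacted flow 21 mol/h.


X = (F_in - F_out) / F_in * 100
Moles reacted = 776 - 21 = 755
X = 755 / 776 * 100
= 0.9729 * 100
= 97.29 %

97.29 %


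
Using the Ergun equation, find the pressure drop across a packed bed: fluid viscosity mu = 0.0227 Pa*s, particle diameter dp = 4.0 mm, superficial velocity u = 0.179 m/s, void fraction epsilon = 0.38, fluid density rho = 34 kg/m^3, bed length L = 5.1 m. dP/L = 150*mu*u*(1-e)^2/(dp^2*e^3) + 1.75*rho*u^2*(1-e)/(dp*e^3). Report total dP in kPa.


dp = 4.0 mm = 0.004 m
Viscous term = 150*0.0227*0.179*(1-0.38)^2 / (0.004^2*0.38^3) = 266860
Inertial term = 1.75*34*0.179^2*(1-0.38) / (0.004*0.38^3) = 5385.23
dP/L = 266860 + 5385.23 = 272245 Pa/m
dP = 272245 * 5.1 / 1000 = 1388 kPa

1388 kPa


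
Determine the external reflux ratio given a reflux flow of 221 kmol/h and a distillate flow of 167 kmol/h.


Reflux ratio definition: R = L / D (liquid returned / distillate withdrawn)
L = 221 kmol/h, D = 167 kmol/h
R = 221 / 167 = 1.323

1.323


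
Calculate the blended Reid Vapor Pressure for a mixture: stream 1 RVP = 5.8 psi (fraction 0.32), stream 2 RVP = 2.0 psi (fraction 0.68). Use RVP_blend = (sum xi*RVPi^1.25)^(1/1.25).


Chevron index: RVP_blend = (sum xi*RVPi^1.25)^(1/1.25)
RVP^1.25 terms: 0.32 * 5.8^1.25 + 0.68 * 2.0^1.25 = 4.4976
RVP_blend = 4.4976^(1/1.25) = 3.330

3.330 psi


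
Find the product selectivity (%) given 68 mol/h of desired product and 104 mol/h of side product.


Selectivity = desired / (desired + undesired) * 100
Total products = 68 + 104 = 172 mol/h
S = 68 / 172 * 100
= 0.3953 * 100
= 39.53 %

39.53 %


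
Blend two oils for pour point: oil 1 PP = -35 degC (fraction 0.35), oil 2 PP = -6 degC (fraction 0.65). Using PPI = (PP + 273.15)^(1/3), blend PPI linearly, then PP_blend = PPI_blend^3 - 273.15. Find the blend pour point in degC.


PPI_1 = (-35 + 273.15)^(1/3) = 6.198456
PPI_2 = (-6 + 273.15)^(1/3) = 6.440482
PPI_blend = 0.35 * 6.198456 + 0.65 * 6.440482 = 6.355773
PP_blend = 6.355773^3 - 273.15 = 256.7469 - 273.15 = -16.4

-16.4 degC


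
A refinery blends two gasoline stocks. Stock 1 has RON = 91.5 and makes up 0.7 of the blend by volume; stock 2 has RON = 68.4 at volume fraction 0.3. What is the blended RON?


Linear blending: RON_blend = sum(vi * RONi)
Contribution 1: 0.7 * 91.5 = 64.05
Contribution 2: 0.3 * 68.4 = 20.52
RON_blend = 64.05 + 20.52 = 84.57

84.57


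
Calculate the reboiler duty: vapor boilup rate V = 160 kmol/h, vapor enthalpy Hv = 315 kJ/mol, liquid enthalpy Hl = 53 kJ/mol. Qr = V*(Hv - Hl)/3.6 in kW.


Qr = 160 * (315 - 53) / 3.6 = 160 * 262 / 3.6 = 11640

11640 kW


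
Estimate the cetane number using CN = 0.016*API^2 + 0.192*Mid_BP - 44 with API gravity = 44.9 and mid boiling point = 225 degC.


CN = 0.016 * 44.9^2 + 0.192 * 225 - 44
CN = 32.25616 + 43.2 - 44 = 31.45616

31.45616


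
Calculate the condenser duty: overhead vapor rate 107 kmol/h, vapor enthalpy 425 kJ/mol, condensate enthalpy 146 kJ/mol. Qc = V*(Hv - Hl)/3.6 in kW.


Qc = 107 * (425 - 146) / 3.6 = 107 * 279 / 3.6 = 8292

8292 kW


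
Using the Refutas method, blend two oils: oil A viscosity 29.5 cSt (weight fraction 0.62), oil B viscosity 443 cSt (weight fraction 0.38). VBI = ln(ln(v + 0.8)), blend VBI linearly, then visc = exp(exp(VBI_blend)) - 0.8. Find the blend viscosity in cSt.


Refutas method: VBN_i = 14.534*ln(ln(visc_i + 0.8)) + 10.975, blended linearly by mass fraction; since VBN is linear in VBI_i = ln(ln(visc_i + 0.8)) and the fractions sum to 1, blend VBI directly: visc = exp(exp(VBI_blend)) - 0.8
VBI_1 = ln(ln(29.5 + 0.8)) = 1.22705
VBI_2 = ln(ln(443 + 0.8)) = 1.80753
VBI_blend = 0.62 * 1.22705 + 0.38 * 1.80753 = 1.44763
visc_blend = exp(exp(1.44763)) - 0.8 = 69.52

69.52 cSt


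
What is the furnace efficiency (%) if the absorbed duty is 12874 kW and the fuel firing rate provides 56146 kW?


Furnace efficiency = Q_absorbed / Q_fuel * 100
= 12874 / 56146 * 100 = 22.93

22.93 %


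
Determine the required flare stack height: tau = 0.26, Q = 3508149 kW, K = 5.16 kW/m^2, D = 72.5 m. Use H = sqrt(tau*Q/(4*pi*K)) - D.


tau*Q/(4*pi*K) = 0.26 * 3508149 / (4 * pi * 5.16) = 14066.7
sqrt(14066.7) = 118.603
H = 118.603 - 72.5 = 46.10

46.10 m


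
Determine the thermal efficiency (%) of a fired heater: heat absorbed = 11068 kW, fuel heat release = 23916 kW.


Furnace efficiency = Q_absorbed / Q_fuel * 100
= 11068 / 23916 * 100 = 46.28

46.28 %


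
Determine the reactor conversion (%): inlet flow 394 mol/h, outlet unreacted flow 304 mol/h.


X = (F_in - F_out) / F_in * 100
Moles reacted = 394 - 304 = 90
X = 90 / 394 * 100
= 0.2284 * 100
= 22.84 %

22.84 %


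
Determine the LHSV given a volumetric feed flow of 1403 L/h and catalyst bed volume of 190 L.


LHSV = volumetric feed rate / catalyst volume
= 1403 L/h / 190 L
= 7.384 h^-1

7.384 h^-1


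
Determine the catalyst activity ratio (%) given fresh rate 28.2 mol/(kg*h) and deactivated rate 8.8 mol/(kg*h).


Activity (%) = (rate_used / rate_fresh) * 100
rate_used = 8.8, rate_fresh = 28.2
= (8.8 / 28.2) * 100
= 0.3121 * 100 = 31.21

31.21 %


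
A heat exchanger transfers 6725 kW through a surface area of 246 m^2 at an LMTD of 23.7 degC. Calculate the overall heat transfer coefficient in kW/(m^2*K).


From Q = U*A*LMTD, U = Q / (A * LMTD)
U = 6725 / (246 * 23.7) = 6725 / 5830.2 = 1.153

1.153 kW/(m^2*K)


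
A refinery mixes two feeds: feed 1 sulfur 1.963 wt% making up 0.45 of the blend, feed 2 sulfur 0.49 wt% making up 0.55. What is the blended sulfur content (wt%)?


Linear sulfur blending: S_blend = x1*S1 + x2*S2
Contribution 1: 0.45 * 1.963 = 0.88335 wt%
Contribution 2: 0.55 * 0.49 = 0.2695 wt%
S_blend = 0.88335 + 0.2695 = 1.15285

1.15285 wt%


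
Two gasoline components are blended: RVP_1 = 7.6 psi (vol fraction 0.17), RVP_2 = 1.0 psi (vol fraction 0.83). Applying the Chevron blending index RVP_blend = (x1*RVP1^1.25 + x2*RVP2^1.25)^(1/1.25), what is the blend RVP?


Chevron index: RVP_blend = (sum xi*RVPi^1.25)^(1/1.25)
RVP^1.25 terms: 0.17 * 7.6^1.25 + 0.83 * 1.0^1.25 = 2.97519
RVP_blend = 2.97519^(1/1.25) = 2.392

2.392 psi


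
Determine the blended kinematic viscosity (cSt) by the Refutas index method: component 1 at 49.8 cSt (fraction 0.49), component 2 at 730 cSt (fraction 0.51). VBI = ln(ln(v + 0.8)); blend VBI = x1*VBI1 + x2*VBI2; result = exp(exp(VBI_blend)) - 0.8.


Refutas method: VBN_i = 14.534*ln(ln(visc_i + 0.8)) + 10.975, blended linearly by mass fraction; since VBN is linear in VBI_i = ln(ln(visc_i + 0.8)) and the fractions sum to 1, blend VBI directly: visc = exp(exp(VBI_blend)) - 0.8
VBI_1 = ln(ln(49.8 + 0.8)) = 1.3671
VBI_2 = ln(ln(730 + 0.8)) = 1.88618
VBI_blend = 0.49 * 1.3671 + 0.51 * 1.88618 = 1.63183
visc_blend = exp(exp(1.63183)) - 0.8 = 165.4

165.4 cSt


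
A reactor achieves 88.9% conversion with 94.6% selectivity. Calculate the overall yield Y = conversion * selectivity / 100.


Overall yield = conversion (%) * selectivity (%) / 100
Conversion = 88.9%, Selectivity = 94.6%
Y = 88.9 * 94.6 / 100
= 84.0994 %

84.0994 %


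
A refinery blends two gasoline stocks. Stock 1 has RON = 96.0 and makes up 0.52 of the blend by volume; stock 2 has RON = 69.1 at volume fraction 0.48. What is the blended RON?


Linear blending: RON_blend = sum(vi * RONi)
Contribution 1: 0.52 * 96.0 = 49.92
Contribution 2: 0.48 * 69.1 = 33.168
RON_blend = 49.92 + 33.168 = 83.088

83.088


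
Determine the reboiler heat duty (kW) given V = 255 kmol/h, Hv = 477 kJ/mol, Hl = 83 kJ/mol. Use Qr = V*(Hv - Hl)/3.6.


Qr = 255 * (477 - 83) / 3.6 = 255 * 394 / 3.6 = 27910

27910 kW


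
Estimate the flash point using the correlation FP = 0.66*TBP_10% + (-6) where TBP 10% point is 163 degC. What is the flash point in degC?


FP = 0.66 * 163 + (-6) = 101.58

101.58 degC


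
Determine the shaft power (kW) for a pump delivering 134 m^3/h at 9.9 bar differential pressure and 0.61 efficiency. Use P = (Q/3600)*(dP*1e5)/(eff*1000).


Q = 134 / 3600 = 0.0372222 m^3/s
P = 0.0372222 * (9.9 * 1e5) / 0.61 / 1000 = 60.41

60.41 kW


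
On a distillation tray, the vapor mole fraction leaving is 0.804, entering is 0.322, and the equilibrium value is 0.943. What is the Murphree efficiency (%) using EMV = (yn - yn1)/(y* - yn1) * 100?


Murphree vapor efficiency: EMV = (y_n - y_(n-1)) / (y*_n - y_(n-1)) * 100
EMV = (0.804 - 0.322) / (0.943 - 0.322) * 100 = 0.482 / 0.621 * 100 = 77.62

77.62 %


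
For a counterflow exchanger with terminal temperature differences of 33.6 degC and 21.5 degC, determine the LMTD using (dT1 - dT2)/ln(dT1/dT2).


LMTD = (dT1 - dT2) / ln(dT1/dT2)
= (33.6 - 21.5) / ln(33.6 / 21.5) = 12.1 / 0.446473 = 27.10

27.10 degC


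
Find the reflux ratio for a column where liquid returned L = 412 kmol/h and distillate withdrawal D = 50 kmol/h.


Reflux ratio definition: R = L / D (liquid returned / distillate withdrawn)
L = 412 kmol/h, D = 50 kmol/h
R = 412 / 50 = 8.240

8.240


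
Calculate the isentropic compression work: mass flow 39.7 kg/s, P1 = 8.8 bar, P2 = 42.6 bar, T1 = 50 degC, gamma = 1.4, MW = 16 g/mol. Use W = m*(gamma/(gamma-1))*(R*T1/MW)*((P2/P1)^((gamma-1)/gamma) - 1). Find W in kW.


Isentropic work: W = m*(gamma/(gamma-1))*(R*T1/MW)*((P2/P1)^((gamma-1)/gamma) - 1)
T1 = 50 + 273.15 = 323.15 K
Pressure ratio = 42.6 / 8.8 = 4.84091
Exponent = (1.4 - 1)/1.4 = 0.285714
(P2/P1)^exp - 1 = 4.84091^0.285714 - 1 = 0.569254
W = 39.7 * 1.4 / 0.4 * 8.314 * 323.15 / 16 * 0.569254 = 13280

13280 kW


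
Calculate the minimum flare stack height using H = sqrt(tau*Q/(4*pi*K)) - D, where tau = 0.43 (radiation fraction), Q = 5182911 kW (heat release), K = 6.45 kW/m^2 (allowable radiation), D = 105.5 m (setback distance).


tau*Q/(4*pi*K) = 0.43 * 5182911 / (4 * pi * 6.45) = 27496.2
sqrt(27496.2) = 165.82
H = 165.82 - 105.5 = 60.32

60.32 m


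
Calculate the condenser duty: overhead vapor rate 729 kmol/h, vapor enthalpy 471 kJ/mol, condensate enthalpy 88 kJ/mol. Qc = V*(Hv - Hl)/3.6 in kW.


Qc = 729 * (471 - 88) / 3.6 = 729 * 383 / 3.6 = 77560

77560 kW


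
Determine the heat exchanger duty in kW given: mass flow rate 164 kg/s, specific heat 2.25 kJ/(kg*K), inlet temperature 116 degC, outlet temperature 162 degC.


Q = m_dot * cp * delta_T
delta_T = 162 - 116 = 46 K
Q = 164 * 2.25 * 46
= 369 * 46
= 16974 kW

16974 kW


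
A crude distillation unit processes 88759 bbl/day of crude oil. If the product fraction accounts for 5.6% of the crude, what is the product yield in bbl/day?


Crude throughput = 88759 bbl/day
Fraction yield = 5.6%
yield = throughput * fraction / 100
yield = 88759 * 5.6 / 100 = 4970.504

4970.504 bbl/day


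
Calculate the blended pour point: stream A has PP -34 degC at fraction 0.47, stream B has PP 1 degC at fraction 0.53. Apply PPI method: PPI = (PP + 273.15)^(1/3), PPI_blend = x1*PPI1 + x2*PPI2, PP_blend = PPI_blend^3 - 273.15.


PPI_1 = (-34 + 273.15)^(1/3) = 6.20712
PPI_2 = (1 + 273.15)^(1/3) = 6.49625
PPI_blend = 0.47 * 6.20712 + 0.53 * 6.49625 = 6.360359
PP_blend = 6.360359^3 - 273.15 = 257.303 - 273.15 = -15.85

-15.85 degC


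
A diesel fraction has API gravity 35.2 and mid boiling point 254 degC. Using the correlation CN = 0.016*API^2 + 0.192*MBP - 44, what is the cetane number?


CN = 0.016 * 35.2^2 + 0.192 * 254 - 44
CN = 19.82464 + 48.768 - 44 = 24.59264

24.59264


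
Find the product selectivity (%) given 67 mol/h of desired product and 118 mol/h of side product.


Selectivity = desired / (desired + undesired) * 100
Total products = 67 + 118 = 185 mol/h
S = 67 / 185 * 100
= 0.3622 * 100
= 36.22 %

36.22 %


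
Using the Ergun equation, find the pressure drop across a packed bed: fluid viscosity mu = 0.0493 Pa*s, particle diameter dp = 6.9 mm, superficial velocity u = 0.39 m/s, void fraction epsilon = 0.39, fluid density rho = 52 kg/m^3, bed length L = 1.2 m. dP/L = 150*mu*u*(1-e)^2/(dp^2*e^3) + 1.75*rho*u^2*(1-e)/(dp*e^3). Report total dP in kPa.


dp = 6.9 mm = 0.0069 m
Viscous term = 150*0.0493*0.39*(1-0.39)^2 / (0.0069^2*0.39^3) = 379988
Inertial term = 1.75*52*0.39^2*(1-0.39) / (0.0069*0.39^3) = 20628
dP/L = 379988 + 20628 = 400616 Pa/m
dP = 400616 * 1.2 / 1000 = 480.7 kPa

480.7 kPa


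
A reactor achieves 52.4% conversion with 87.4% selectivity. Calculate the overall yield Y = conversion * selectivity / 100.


Overall yield = conversion (%) * selectivity (%) / 100
Conversion = 52.4%, Selectivity = 87.4%
Y = 52.4 * 87.4 / 100
= 45.7976 %

45.7976 %


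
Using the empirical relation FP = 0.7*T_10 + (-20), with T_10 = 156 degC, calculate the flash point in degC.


FP = 0.7 * 156 + (-20) = 89.2

89.2 degC


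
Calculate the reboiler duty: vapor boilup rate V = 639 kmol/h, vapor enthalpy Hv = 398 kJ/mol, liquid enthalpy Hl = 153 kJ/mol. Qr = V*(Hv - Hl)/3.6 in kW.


Qr = 639 * (398 - 153) / 3.6 = 639 * 245 / 3.6 = 43490

43490 kW


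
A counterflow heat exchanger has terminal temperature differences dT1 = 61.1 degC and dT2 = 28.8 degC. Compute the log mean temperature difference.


LMTD = (dT1 - dT2) / ln(dT1/dT2)
= (61.1 - 28.8) / ln(61.1 / 28.8) = 32.3 / 0.752136 = 42.94

42.94 degC


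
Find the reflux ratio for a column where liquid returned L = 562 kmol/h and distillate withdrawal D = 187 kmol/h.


Reflux ratio definition: R = L / D (liquid returned / distillate withdrawn)
L = 562 kmol/h, D = 187 kmol/h
R = 562 / 187 = 3.005

3.005


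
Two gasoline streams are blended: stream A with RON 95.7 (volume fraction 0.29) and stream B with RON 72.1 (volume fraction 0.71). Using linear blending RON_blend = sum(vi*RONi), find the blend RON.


Linear blending: RON_blend = sum(vi * RONi)
Contribution 1: 0.29 * 95.7 = 27.753
Contribution 2: 0.71 * 72.1 = 51.191
RON_blend = 27.753 + 51.191 = 78.944

78.944


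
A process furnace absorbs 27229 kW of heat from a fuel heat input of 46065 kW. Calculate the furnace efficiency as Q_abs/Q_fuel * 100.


Furnace efficiency = Q_absorbed / Q_fuel * 100
= 27229 / 46065 * 100 = 59.11

59.11 %


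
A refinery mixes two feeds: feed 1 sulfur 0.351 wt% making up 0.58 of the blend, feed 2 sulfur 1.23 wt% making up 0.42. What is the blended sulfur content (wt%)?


Linear sulfur blending: S_blend = x1*S1 + x2*S2
Contribution 1: 0.58 * 0.351 = 0.20358 wt%
Contribution 2: 0.42 * 1.23 = 0.5166 wt%
S_blend = 0.20358 + 0.5166 = 0.72018

0.72018 wt%


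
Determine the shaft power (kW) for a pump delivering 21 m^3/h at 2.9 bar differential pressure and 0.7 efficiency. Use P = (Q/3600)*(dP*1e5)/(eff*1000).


Q = 21 / 3600 = 0.00583333 m^3/s
P = 0.00583333 * (2.9 * 1e5) / 0.7 / 1000 = 2.417

2.417 kW


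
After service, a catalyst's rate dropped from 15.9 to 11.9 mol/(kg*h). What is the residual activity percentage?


Activity (%) = (rate_used / rate_fresh) * 100
rate_used = 11.9, rate_fresh = 15.9
= (11.9 / 15.9) * 100
= 0.7484 * 100 = 74.84

74.84 %


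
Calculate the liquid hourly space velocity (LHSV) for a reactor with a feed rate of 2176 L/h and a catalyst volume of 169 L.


LHSV = volumetric feed rate / catalyst volume
= 2176 L/h / 169 L
= 12.88 h^-1

12.88 h^-1


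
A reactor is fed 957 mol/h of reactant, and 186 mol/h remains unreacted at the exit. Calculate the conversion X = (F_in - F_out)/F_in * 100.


X = (F_in - F_out) / F_in * 100
Moles reacted = 957 - 186 = 771
X = 771 / 957 * 100
= 0.8056 * 100
= 80.56 %

80.56 %


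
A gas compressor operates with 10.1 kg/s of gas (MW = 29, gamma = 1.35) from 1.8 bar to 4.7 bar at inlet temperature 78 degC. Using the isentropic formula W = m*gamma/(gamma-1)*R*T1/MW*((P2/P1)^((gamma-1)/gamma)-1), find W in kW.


Isentropic work: W = m*(gamma/(gamma-1))*(R*T1/MW)*((P2/P1)^((gamma-1)/gamma) - 1)
T1 = 78 + 273.15 = 351.15 K
Pressure ratio = 4.7 / 1.8 = 2.61111
Exponent = (1.35 - 1)/1.35 = 0.259259
(P2/P1)^exp - 1 = 2.61111^0.259259 - 1 = 0.282525
W = 10.1 * 1.35 / 0.35 * 8.314 * 351.15 / 29 * 0.282525 = 1108

1108 kW


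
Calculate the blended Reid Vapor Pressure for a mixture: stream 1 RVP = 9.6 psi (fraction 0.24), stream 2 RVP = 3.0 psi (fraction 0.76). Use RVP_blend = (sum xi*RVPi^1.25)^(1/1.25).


Chevron index: RVP_blend = (sum xi*RVPi^1.25)^(1/1.25)
RVP^1.25 terms: 0.24 * 9.6^1.25 + 0.76 * 3.0^1.25 = 7.0562
RVP_blend = 7.0562^(1/1.25) = 4.774

4.774 psi


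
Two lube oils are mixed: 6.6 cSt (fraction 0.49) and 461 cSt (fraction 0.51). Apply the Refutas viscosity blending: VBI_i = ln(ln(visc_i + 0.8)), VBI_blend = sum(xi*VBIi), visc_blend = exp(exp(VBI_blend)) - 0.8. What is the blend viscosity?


Refutas method: VBN_i = 14.534*ln(ln(visc_i + 0.8)) + 10.975, blended linearly by mass fraction; since VBN is linear in VBI_i = ln(ln(visc_i + 0.8)) and the fractions sum to 1, blend VBI directly: visc = exp(exp(VBI_blend)) - 0.8
VBI_1 = ln(ln(6.6 + 0.8)) = 0.693887
VBI_2 = ln(ln(461 + 0.8)) = 1.81403
VBI_blend = 0.49 * 0.693887 + 0.51 * 1.81403 = 1.26516
visc_blend = exp(exp(1.26516)) - 0.8 = 33.79

33.79 cSt


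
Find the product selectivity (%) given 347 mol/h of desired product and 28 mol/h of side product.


Selectivity = desired / (desired + undesired) * 100
Total products = 347 + 28 = 375 mol/h
S = 347 / 375 * 100
= 0.9253 * 100
= 92.53 %

92.53 %


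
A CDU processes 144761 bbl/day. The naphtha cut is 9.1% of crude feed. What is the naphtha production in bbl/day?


Crude throughput = 144761 bbl/day
Fraction yield = 9.1%
yield = throughput * fraction / 100
yield = 144761 * 9.1 / 100 = 13173.251

13173.251 bbl/day


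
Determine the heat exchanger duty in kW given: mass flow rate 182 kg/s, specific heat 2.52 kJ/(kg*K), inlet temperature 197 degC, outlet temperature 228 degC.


Q = m_dot * cp * delta_T
delta_T = 228 - 197 = 31 K
Q = 182 * 2.52 * 31
= 458.64 * 31
= 14217.84 kW

14217.84 kW


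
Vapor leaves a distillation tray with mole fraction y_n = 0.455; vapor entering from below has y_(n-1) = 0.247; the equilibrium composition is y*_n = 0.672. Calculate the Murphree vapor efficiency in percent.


Murphree vapor efficiency: EMV = (y_n - y_(n-1)) / (y*_n - y_(n-1)) * 100
EMV = (0.455 - 0.247) / (0.672 - 0.247) * 100 = 0.208 / 0.425 * 100 = 48.94

48.94 %


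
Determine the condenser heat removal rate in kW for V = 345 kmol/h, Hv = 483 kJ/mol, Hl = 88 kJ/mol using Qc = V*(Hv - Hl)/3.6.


Qc = 345 * (483 - 88) / 3.6 = 345 * 395 / 3.6 = 37850

37850 kW


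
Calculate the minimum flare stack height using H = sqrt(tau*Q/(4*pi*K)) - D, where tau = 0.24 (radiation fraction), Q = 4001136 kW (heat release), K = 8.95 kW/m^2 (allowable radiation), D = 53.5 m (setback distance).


tau*Q/(4*pi*K) = 0.24 * 4001136 / (4 * pi * 8.95) = 8538.11
sqrt(8538.11) = 92.4019
H = 92.4019 - 53.5 = 38.90

38.90 m


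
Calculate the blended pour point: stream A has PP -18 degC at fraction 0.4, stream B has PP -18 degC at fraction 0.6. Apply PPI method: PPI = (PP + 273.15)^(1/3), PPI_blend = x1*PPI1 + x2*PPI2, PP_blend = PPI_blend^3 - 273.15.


PPI_1 = (-18 + 273.15)^(1/3) = 6.342569
PPI_2 = (-18 + 273.15)^(1/3) = 6.342569
PPI_blend = 0.4 * 6.342569 + 0.6 * 6.342569 = 6.342569
PP_blend = 6.342569^3 - 273.15 = 255.15 - 273.15 = -18

-18 degC


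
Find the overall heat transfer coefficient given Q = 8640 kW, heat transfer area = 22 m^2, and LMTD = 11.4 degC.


From Q = U*A*LMTD, U = Q / (A * LMTD)
U = 8640 / (22 * 11.4) = 8640 / 250.8 = 34.45

34.45 kW/(m^2*K)


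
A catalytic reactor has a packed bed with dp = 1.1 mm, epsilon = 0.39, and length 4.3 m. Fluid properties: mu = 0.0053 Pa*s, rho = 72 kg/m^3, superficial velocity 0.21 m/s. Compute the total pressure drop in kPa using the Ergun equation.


dp = 1.1 mm = 0.0011 m
Viscous term = 150*0.0053*0.21*(1-0.39)^2 / (0.0011^2*0.39^3) = 865500
Inertial term = 1.75*72*0.21^2*(1-0.39) / (0.0011*0.39^3) = 51946
dP/L = 865500 + 51946 = 917446 Pa/m
dP = 917446 * 4.3 / 1000 = 3945 kPa

3945 kPa


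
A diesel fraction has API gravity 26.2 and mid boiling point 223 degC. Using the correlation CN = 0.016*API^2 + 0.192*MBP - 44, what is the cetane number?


CN = 0.016 * 26.2^2 + 0.192 * 223 - 44
CN = 10.98304 + 42.816 - 44 = 9.79904

9.79904


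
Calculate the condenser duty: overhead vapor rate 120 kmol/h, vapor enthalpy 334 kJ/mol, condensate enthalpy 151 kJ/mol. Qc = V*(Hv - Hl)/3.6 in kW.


Qc = 120 * (334 - 151) / 3.6 = 120 * 183 / 3.6 = 6100

6100 kW


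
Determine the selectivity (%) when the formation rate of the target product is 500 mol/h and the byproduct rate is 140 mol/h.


Selectivity = desired / (desired + undesired) * 100
Total products = 500 + 140 = 640 mol/h
S = 500 / 640 * 100
= 0.7812 * 100
= 78.12 %

78.12 %


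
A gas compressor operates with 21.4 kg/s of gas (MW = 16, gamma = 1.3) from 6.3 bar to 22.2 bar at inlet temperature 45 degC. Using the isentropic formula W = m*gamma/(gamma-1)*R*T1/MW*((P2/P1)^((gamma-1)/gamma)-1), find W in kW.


Isentropic work: W = m*(gamma/(gamma-1))*(R*T1/MW)*((P2/P1)^((gamma-1)/gamma) - 1)
T1 = 45 + 273.15 = 318.15 K
Pressure ratio = 22.2 / 6.3 = 3.52381
Exponent = (1.3 - 1)/1.3 = 0.230769
(P2/P1)^exp - 1 = 3.52381^0.230769 - 1 = 0.337314
W = 21.4 * 1.3 / 0.3 * 8.314 * 318.15 / 16 * 0.337314 = 5171

5171 kW


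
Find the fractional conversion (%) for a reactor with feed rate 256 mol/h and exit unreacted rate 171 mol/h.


X = (F_in - F_out) / F_in * 100
Moles reacted = 256 - 171 = 85
X = 85 / 256 * 100
= 0.3320 * 100
= 33.20 %

33.20 %


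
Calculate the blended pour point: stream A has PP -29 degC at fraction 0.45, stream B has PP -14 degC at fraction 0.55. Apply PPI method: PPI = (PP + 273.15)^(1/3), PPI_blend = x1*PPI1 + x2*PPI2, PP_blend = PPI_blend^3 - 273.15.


PPI_1 = (-29 + 273.15)^(1/3) = 6.25008
PPI_2 = (-14 + 273.15)^(1/3) = 6.375541
PPI_blend = 0.45 * 6.25008 + 0.55 * 6.375541 = 6.319084
PP_blend = 6.319084^3 - 273.15 = 252.3262 - 273.15 = -20.82

-20.82 degC


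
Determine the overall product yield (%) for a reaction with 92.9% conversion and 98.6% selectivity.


Overall yield = conversion (%) * selectivity (%) / 100
Conversion = 92.9%, Selectivity = 98.6%
Y = 92.9 * 98.6 / 100
= 91.5994 %

91.5994 %


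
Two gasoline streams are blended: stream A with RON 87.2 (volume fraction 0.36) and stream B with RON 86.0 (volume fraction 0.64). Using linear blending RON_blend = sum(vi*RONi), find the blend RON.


Linear blending: RON_blend = sum(vi * RONi)
Contribution 1: 0.36 * 87.2 = 31.392
Contribution 2: 0.64 * 86.0 = 55.04
RON_blend = 31.392 + 55.04 = 86.432

86.432


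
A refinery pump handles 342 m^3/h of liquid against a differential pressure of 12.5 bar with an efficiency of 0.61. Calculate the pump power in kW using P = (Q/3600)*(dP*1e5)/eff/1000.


Q = 342 / 3600 = 0.095 m^3/s
P = 0.095 * (12.5 * 1e5) / 0.61 / 1000 = 194.7

194.7 kW


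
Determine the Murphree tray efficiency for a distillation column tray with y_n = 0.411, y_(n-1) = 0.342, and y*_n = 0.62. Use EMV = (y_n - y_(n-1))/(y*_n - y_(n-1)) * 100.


Murphree vapor efficiency: EMV = (y_n - y_(n-1)) / (y*_n - y_(n-1)) * 100
EMV = (0.411 - 0.342) / (0.62 - 0.342) * 100 = 0.069 / 0.278 * 100 = 24.82

24.82 %


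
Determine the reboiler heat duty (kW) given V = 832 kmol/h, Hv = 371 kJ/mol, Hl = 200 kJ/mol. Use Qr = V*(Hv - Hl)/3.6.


Qr = 832 * (371 - 200) / 3.6 = 832 * 171 / 3.6 = 39520

39520 kW


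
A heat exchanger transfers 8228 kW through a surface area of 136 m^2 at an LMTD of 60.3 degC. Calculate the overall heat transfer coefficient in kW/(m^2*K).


From Q = U*A*LMTD, U = Q / (A * LMTD)
U = 8228 / (136 * 60.3) = 8228 / 8200.8 = 1.003

1.003 kW/(m^2*K)


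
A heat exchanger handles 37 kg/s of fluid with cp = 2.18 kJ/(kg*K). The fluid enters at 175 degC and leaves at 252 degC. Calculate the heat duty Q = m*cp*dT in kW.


Q = m_dot * cp * delta_T
delta_T = 252 - 175 = 77 K
Q = 37 * 2.18 * 77
= 80.66 * 77
= 6210.82 kW

6210.82 kW


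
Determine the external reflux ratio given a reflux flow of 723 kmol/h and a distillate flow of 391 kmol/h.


Reflux ratio definition: R = L / D (liquid returned / distillate withdrawn)
L = 723 kmol/h, D = 391 kmol/h
R = 723 / 391 = 1.849

1.849


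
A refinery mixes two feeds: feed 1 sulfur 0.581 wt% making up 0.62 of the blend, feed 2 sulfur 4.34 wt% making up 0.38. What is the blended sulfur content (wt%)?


Linear sulfur blending: S_blend = x1*S1 + x2*S2
Contribution 1: 0.62 * 0.581 = 0.36022 wt%
Contribution 2: 0.38 * 4.34 = 1.6492 wt%
S_blend = 0.36022 + 1.6492 = 2.00942

2.00942 wt%


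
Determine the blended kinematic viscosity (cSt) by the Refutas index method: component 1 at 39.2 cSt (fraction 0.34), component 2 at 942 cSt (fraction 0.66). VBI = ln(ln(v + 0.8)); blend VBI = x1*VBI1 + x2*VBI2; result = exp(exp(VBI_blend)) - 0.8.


Refutas method: VBN_i = 14.534*ln(ln(visc_i + 0.8)) + 10.975, blended linearly by mass fraction; since VBN is linear in VBI_i = ln(ln(visc_i + 0.8)) and the fractions sum to 1, blend VBI directly: visc = exp(exp(VBI_blend)) - 0.8
VBI_1 = ln(ln(39.2 + 0.8)) = 1.30532
VBI_2 = ln(ln(942 + 0.8)) = 1.92408
VBI_blend = 0.34 * 1.30532 + 0.66 * 1.92408 = 1.7137
visc_blend = exp(exp(1.7137)) - 0.8 = 256.3

256.3 cSt


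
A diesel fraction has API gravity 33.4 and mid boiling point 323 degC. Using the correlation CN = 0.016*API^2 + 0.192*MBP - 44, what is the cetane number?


CN = 0.016 * 33.4^2 + 0.192 * 323 - 44
CN = 17.84896 + 62.016 - 44 = 35.86496

35.86496


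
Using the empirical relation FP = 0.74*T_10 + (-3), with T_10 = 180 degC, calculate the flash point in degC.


FP = 0.74 * 180 + (-3) = 130.2

130.2 degC


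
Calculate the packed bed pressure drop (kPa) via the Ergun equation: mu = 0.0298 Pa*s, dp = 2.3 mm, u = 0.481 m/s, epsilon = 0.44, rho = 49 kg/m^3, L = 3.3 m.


dp = 2.3 mm = 0.0023 m
Viscous term = 150*0.0298*0.481*(1-0.44)^2 / (0.0023^2*0.44^3) = 1496290
Inertial term = 1.75*49*0.481^2*(1-0.44) / (0.0023*0.44^3) = 56705.7
dP/L = 1496290 + 56705.7 = 1553000 Pa/m
dP = 1553000 * 3.3 / 1000 = 5125 kPa

5125 kPa


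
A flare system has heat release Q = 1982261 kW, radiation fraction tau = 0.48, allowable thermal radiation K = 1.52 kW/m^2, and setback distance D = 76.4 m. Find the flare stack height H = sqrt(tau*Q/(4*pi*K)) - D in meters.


tau*Q/(4*pi*K) = 0.48 * 1982261 / (4 * pi * 1.52) = 49813.7
sqrt(49813.7) = 223.19
H = 223.19 - 76.4 = 146.8

146.8 m


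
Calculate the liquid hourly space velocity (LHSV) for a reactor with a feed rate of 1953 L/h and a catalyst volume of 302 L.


LHSV = volumetric feed rate / catalyst volume
= 1953 L/h / 302 L
= 6.467 h^-1

6.467 h^-1


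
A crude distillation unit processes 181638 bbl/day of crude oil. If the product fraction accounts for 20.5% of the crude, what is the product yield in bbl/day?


Crude throughput = 181638 bbl/day
Fraction yield = 20.5%
yield = throughput * fraction / 100
yield = 181638 * 20.5 / 100 = 37235.79

37235.79 bbl/day


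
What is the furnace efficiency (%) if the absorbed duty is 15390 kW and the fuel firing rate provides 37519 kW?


Furnace efficiency = Q_absorbed / Q_fuel * 100
= 15390 / 37519 * 100 = 41.02

41.02 %


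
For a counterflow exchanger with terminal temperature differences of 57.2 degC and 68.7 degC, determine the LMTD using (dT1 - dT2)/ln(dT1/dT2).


LMTD = (dT1 - dT2) / ln(dT1/dT2)
= (57.2 - 68.7) / ln(57.2 / 68.7) = -11.5 / -0.183195 = 62.77

62.77 degC


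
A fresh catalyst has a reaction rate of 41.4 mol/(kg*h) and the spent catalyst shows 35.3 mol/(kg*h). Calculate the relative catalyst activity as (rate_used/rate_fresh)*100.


Activity (%) = (rate_used / rate_fresh) * 100
rate_used = 35.3, rate_fresh = 41.4
= (35.3 / 41.4) * 100
= 0.8527 * 100 = 85.27

85.27 %


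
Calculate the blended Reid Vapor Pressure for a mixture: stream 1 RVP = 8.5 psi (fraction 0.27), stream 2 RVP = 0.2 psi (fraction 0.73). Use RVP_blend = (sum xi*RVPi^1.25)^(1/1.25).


Chevron index: RVP_blend = (sum xi*RVPi^1.25)^(1/1.25)
RVP^1.25 terms: 0.27 * 8.5^1.25 + 0.73 * 0.2^1.25 = 4.01629
RVP_blend = 4.01629^(1/1.25) = 3.041

3.041 psi


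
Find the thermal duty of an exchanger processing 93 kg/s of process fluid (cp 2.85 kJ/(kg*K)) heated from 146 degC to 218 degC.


Q = m_dot * cp * delta_T
delta_T = 218 - 146 = 72 K
Q = 93 * 2.85 * 72
= 265.05 * 72
= 19083.6 kW

19083.6 kW


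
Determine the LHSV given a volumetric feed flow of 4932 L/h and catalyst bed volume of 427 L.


LHSV = volumetric feed rate / catalyst volume
= 4932 L/h / 427 L
= 11.55 h^-1

11.55 h^-1


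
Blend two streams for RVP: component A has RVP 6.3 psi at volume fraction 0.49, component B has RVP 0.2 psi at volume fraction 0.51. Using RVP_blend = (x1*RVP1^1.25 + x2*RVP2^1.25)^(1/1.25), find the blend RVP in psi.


Chevron index: RVP_blend = (sum xi*RVPi^1.25)^(1/1.25)
RVP^1.25 terms: 0.49 * 6.3^1.25 + 0.51 * 0.2^1.25 = 4.95892
RVP_blend = 4.95892^(1/1.25) = 3.600

3.600 psi


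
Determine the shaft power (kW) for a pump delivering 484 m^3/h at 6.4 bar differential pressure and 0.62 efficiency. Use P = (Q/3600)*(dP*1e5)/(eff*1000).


Q = 484 / 3600 = 0.134444 m^3/s
P = 0.134444 * (6.4 * 1e5) / 0.62 / 1000 = 138.8

138.8 kW


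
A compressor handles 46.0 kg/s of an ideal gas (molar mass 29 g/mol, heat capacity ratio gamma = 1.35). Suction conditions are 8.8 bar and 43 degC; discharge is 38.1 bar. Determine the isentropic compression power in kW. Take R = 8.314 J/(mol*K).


Isentropic work: W = m*(gamma/(gamma-1))*(R*T1/MW)*((P2/P1)^((gamma-1)/gamma) - 1)
T1 = 43 + 273.15 = 316.15 K
Pressure ratio = 38.1 / 8.8 = 4.32955
Exponent = (1.35 - 1)/1.35 = 0.259259
(P2/P1)^exp - 1 = 4.32955^0.259259 - 1 = 0.462189
W = 46.0 * 1.35 / 0.35 * 8.314 * 316.15 / 29 * 0.462189 = 7433

7433 kW


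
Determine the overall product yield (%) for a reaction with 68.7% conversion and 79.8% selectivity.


Overall yield = conversion (%) * selectivity (%) / 100
Conversion = 68.7%, Selectivity = 79.8%
Y = 68.7 * 79.8 / 100
= 54.8226 %

54.8226 %


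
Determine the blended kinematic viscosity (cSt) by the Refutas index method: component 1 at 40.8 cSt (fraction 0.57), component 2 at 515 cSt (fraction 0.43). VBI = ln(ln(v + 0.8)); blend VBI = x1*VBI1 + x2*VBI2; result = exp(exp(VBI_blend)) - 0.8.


Refutas method: VBN_i = 14.534*ln(ln(visc_i + 0.8)) + 10.975, blended linearly by mass fraction; since VBN is linear in VBI_i = ln(ln(visc_i + 0.8)) and the fractions sum to 1, blend VBI directly: visc = exp(exp(VBI_blend)) - 0.8
VBI_1 = ln(ln(40.8 + 0.8)) = 1.3159
VBI_2 = ln(ln(515 + 0.8)) = 1.8319
VBI_blend = 0.57 * 1.3159 + 0.43 * 1.8319 = 1.53778
visc_blend = exp(exp(1.53778)) - 0.8 = 104.2

104.2 cSt


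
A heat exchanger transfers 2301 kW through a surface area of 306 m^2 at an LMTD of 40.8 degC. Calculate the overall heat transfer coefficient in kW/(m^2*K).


From Q = U*A*LMTD, U = Q / (A * LMTD)
U = 2301 / (306 * 40.8) = 2301 / 12484.8 = 0.1843

0.1843 kW/(m^2*K)


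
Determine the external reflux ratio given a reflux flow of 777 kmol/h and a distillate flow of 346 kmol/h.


Reflux ratio definition: R = L / D (liquid returned / distillate withdrawn)
L = 777 kmol/h, D = 346 kmol/h
R = 777 / 346 = 2.246

2.246


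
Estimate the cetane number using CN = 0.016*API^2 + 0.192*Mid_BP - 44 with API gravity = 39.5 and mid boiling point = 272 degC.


CN = 0.016 * 39.5^2 + 0.192 * 272 - 44
CN = 24.964 + 52.224 - 44 = 33.188

33.188


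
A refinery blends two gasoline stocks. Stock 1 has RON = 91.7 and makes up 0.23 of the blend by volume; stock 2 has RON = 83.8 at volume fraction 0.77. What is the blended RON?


Linear blending: RON_blend = sum(vi * RONi)
Contribution 1: 0.23 * 91.7 = 21.091
Contribution 2: 0.77 * 83.8 = 64.526
RON_blend = 21.091 + 64.526 = 85.617

85.617


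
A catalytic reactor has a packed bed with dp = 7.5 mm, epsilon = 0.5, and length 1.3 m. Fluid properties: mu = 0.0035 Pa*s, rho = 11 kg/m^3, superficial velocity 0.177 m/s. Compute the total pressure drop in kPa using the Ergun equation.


dp = 7.5 mm = 0.0075 m
Viscous term = 150*0.0035*0.177*(1-0.5)^2 / (0.0075^2*0.5^3) = 3304
Inertial term = 1.75*11*0.177^2*(1-0.5) / (0.0075*0.5^3) = 321.644
dP/L = 3304 + 321.644 = 3625.64 Pa/m
dP = 3625.64 * 1.3 / 1000 = 4.713 kPa

4.713 kPa


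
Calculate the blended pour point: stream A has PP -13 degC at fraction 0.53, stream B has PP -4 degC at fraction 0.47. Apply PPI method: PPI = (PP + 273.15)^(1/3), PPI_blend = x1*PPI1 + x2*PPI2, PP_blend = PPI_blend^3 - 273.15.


PPI_1 = (-13 + 273.15)^(1/3) = 6.383731
PPI_2 = (-4 + 273.15)^(1/3) = 6.456514
PPI_blend = 0.53 * 6.383731 + 0.47 * 6.456514 = 6.417939
PP_blend = 6.417939^3 - 273.15 = 264.3545 - 273.15 = -8.8

-8.8 degC


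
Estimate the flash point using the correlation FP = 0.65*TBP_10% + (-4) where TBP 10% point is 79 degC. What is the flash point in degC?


FP = 0.65 * 79 + (-4) = 47.35

47.35 degC


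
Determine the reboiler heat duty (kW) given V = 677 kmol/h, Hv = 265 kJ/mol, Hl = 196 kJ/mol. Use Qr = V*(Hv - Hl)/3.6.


Qr = 677 * (265 - 196) / 3.6 = 677 * 69 / 3.6 = 12980

12980 kW


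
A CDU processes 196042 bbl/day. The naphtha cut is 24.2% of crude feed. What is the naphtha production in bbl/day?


Crude throughput = 196042 bbl/day
Fraction yield = 24.2%
yield = throughput * fraction / 100
yield = 196042 * 24.2 / 100 = 47442.164

47442.164 bbl/day


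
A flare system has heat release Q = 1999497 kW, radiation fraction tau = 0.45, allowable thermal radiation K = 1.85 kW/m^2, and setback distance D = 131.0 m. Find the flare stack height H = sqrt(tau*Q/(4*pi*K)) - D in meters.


tau*Q/(4*pi*K) = 0.45 * 1999497 / (4 * pi * 1.85) = 38703.6
sqrt(38703.6) = 196.732
H = 196.732 - 131.0 = 65.73

65.73 m


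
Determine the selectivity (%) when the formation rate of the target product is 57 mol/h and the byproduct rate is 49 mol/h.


Selectivity = desired / (desired + undesired) * 100
Total products = 57 + 49 = 106 mol/h
S = 57 / 106 * 100
= 0.5377 * 100
= 53.77 %

53.77 %


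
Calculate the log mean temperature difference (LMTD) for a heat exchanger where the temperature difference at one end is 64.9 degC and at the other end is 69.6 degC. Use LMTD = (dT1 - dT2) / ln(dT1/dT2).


LMTD = (dT1 - dT2) / ln(dT1/dT2)
= (64.9 - 69.6) / ln(64.9 / 69.6) = -4.7 / -0.0699169 = 67.22

67.22 degC


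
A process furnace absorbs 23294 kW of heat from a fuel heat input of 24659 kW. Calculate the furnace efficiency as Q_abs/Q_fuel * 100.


Furnace efficiency = Q_absorbed / Q_fuel * 100
= 23294 / 24659 * 100 = 94.46

94.46 %


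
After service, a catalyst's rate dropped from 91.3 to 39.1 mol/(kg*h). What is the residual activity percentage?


Activity (%) = (rate_used / rate_fresh) * 100
rate_used = 39.1, rate_fresh = 91.3
= (39.1 / 91.3) * 100
= 0.4283 * 100 = 42.83

42.83 %


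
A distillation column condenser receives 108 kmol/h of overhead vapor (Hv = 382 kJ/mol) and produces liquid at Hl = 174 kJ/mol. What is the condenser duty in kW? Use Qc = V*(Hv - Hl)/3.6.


Qc = 108 * (382 - 174) / 3.6 = 108 * 208 / 3.6 = 6240

6240 kW


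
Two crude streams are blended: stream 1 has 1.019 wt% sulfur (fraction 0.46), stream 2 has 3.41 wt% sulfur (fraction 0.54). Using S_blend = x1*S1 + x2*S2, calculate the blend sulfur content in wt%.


Linear sulfur blending: S_blend = x1*S1 + x2*S2
Contribution 1: 0.46 * 1.019 = 0.46874 wt%
Contribution 2: 0.54 * 3.41 = 1.8414 wt%
S_blend = 0.46874 + 1.8414 = 2.31014

2.31014 wt%


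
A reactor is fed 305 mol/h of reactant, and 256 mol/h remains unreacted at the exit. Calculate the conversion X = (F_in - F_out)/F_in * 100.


X = (F_in - F_out) / F_in * 100
Moles reacted = 305 - 256 = 49
X = 49 / 305 * 100
= 0.1607 * 100
= 16.07 %

16.07 %


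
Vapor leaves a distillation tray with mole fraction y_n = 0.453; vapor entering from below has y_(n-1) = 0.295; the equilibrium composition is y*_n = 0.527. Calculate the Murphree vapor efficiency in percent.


Murphree vapor efficiency: EMV = (y_n - y_(n-1)) / (y*_n - y_(n-1)) * 100
EMV = (0.453 - 0.295) / (0.527 - 0.295) * 100 = 0.158 / 0.232 * 100 = 68.10

68.10 %


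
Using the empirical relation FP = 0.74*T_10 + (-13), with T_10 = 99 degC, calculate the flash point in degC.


FP = 0.74 * 99 + (-13) = 60.26

60.26 degC


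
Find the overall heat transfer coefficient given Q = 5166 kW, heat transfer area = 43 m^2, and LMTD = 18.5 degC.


From Q = U*A*LMTD, U = Q / (A * LMTD)
U = 5166 / (43 * 18.5) = 5166 / 795.5 = 6.494

6.494 kW/(m^2*K)


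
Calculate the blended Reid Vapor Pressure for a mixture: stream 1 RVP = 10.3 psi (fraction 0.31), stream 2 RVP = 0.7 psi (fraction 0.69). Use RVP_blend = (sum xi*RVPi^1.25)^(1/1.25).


Chevron index: RVP_blend = (sum xi*RVPi^1.25)^(1/1.25)
RVP^1.25 terms: 0.31 * 10.3^1.25 + 0.69 * 0.7^1.25 = 6.16196
RVP_blend = 6.16196^(1/1.25) = 4.283

4.283 psi


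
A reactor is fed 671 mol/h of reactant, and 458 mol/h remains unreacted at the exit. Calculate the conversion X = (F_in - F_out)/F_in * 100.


X = (F_in - F_out) / F_in * 100
Moles reacted = 671 - 458 = 213
X = 213 / 671 * 100
= 0.3174 * 100
= 31.74 %

31.74 %


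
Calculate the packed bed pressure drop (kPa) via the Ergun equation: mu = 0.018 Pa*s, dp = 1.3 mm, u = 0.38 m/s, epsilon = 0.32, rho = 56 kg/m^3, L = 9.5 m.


dp = 1.3 mm = 0.0013 m
Viscous term = 150*0.018*0.38*(1-0.32)^2 / (0.0013^2*0.32^3) = 8567000
Inertial term = 1.75*56*0.38^2*(1-0.32) / (0.0013*0.32^3) = 225896
dP/L = 8567000 + 225896 = 8792900 Pa/m
dP = 8792900 * 9.5 / 1000 = 83530 kPa

83530 kPa


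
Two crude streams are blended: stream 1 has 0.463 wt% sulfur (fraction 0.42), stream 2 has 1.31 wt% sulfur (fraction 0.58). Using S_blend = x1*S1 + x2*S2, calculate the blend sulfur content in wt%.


Linear sulfur blending: S_blend = x1*S1 + x2*S2
Contribution 1: 0.42 * 0.463 = 0.19446 wt%
Contribution 2: 0.58 * 1.31 = 0.7598 wt%
S_blend = 0.19446 + 0.7598 = 0.95426

0.95426 wt%


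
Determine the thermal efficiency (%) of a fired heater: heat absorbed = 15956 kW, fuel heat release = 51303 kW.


Furnace efficiency = Q_absorbed / Q_fuel * 100
= 15956 / 51303 * 100 = 31.10

31.10 %


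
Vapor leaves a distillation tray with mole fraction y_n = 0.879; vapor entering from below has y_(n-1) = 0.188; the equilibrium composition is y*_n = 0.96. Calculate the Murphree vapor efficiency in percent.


Murphree vapor efficiency: EMV = (y_n - y_(n-1)) / (y*_n - y_(n-1)) * 100
EMV = (0.879 - 0.188) / (0.96 - 0.188) * 100 = 0.691 / 0.772 * 100 = 89.51

89.51 %


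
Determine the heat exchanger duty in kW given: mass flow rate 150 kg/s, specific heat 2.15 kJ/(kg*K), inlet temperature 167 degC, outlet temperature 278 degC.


Q = m_dot * cp * delta_T
delta_T = 278 - 167 = 111 K
Q = 150 * 2.15 * 111
= 322.5 * 111
= 35797.5 kW

35797.5 kW


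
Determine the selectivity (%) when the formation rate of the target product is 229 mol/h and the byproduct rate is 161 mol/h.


Selectivity = desired / (desired + undesired) * 100
Total products = 229 + 161 = 390 mol/h
S = 229 / 390 * 100
= 0.5872 * 100
= 58.72 %

58.72 %


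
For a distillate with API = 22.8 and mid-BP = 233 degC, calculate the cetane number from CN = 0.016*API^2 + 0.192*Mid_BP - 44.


CN = 0.016 * 22.8^2 + 0.192 * 233 - 44
CN = 8.31744 + 44.736 - 44 = 9.05344

9.05344


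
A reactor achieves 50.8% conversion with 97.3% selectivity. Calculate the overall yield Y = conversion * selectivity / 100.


Overall yield = conversion (%) * selectivity (%) / 100
Conversion = 50.8%, Selectivity = 97.3%
Y = 50.8 * 97.3 / 100
= 49.4284 %

49.4284 %
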